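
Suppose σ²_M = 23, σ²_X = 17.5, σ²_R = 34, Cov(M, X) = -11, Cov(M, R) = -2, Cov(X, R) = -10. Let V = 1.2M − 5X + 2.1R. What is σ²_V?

σ²_V = 952.48

σ²_V = a²·σ²_M + b²·σ²_X + c²·σ²_R + 2ab·Cov(M, X) + 2ac·Cov(M, R) + 2bc·Cov(X, R), with a = 1.2, b = -5, c = 2.1.
= 33.12 + 437.5 + 149.94 + 132 + (-10.08) + 210
= 952.48.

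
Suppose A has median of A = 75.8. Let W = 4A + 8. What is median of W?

A linear map preserves order up to sign, so median of W = a·median of A + b = 4·75.8 + 8 = 311.2.

median of W = 311.2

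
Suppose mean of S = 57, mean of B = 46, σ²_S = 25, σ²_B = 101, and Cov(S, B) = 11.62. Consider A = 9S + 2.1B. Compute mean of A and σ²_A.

mean of A = 9·mean of S + 2.1·mean of B = 9·57 + 2.1·46 = 609.6.
σ²_A = a²·σ²_S + b²·σ²_B + 2ab·Cov(S, B) with a = 9, b = 2.1.
= 9²·25 + 2.1²·101 + 2·9·2.1·11.62
= 2025 + 445.41 + 439.236 = 2909.646.

mean of A = 609.6, σ²_A = 2909.646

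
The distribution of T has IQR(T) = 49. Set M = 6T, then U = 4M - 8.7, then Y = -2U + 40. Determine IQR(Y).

IQR(M) = |6|·49 = 294.
IQR(U) = |4|·294 = 1176.
IQR(Y) = |-2|·1176 = 2352.

IQR(Y) = 2352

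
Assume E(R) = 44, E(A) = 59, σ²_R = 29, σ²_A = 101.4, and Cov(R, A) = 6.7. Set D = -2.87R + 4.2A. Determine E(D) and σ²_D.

E(D) = 121.52, σ²_D = 1866.0425

E(D) = (-2.87)·E(R) + 4.2·E(A) = (-2.87)·44 + 4.2·59 = 121.52.
σ²_D = a²·σ²_R + b²·σ²_A + 2ab·Cov(R, A) with a = -2.87, b = 4.2.
= (-2.87)²·29 + 4.2²·101.4 + 2·(-2.87)·4.2·6.7
= 238.8701 + 1788.696 + (-161.5236) = 1866.0425.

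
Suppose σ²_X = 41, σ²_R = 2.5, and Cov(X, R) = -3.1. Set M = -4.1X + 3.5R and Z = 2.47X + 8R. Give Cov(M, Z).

By bilinearity, Cov(M, Z) = ac·σ²_X + bd·σ²_R + (ad+bc)·Cov(X, R), with a=-4.1, b=3.5, c=2.47, d=8.
ac·σ²_X = (-4.1)·2.47·41 = -415.207
bd·σ²_R = 3.5·8·2.5 = 70
(ad+bc)·Cov(X, R) = (-24.155)·(-3.1) = 74.8805
Cov(M, Z) = -415.207 + 70 + 74.8805 = -270.3265.

Cov(M, Z) = -270.3265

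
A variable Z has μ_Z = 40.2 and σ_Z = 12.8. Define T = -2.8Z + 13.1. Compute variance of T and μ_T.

variance of T = 1284.5056, μ_T = -99.46

T = -2.8Z + 13.1 is linear with a = -2.8, b = 13.1.
variance of Z = 12.8² = 163.84.
variance of T = a²·variance of Z = (-2.8)²·163.84 = 1284.5056 (the additive constant 13.1 does not affect variance).
μ_T = a·μ_Z + b = (-2.8)·40.2 + 13.1 = -99.46.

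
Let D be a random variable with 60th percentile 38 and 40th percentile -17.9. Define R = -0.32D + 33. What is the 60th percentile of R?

Since a = -0.32 < 0 the transformation is decreasing, reversing order: the 60th percentile of R corresponds to the 40th percentile of D.
So P_{60}(R) = a·P_{40}(D) + b = (-0.32)·(-17.9) + 33 = 38.728.

60th percentile of R = 38.728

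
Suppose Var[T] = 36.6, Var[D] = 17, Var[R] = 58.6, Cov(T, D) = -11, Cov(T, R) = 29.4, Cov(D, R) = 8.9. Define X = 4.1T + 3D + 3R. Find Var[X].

Var[X] = 1908.486

Var[X] = a²·Var[T] + b²·Var[D] + c²·Var[R] + 2ab·Cov(T, D) + 2ac·Cov(T, R) + 2bc·Cov(D, R), with a = 4.1, b = 3, c = 3.
= 615.246 + 153 + 527.4 + (-270.6) + 723.24 + 160.2
= 1908.486.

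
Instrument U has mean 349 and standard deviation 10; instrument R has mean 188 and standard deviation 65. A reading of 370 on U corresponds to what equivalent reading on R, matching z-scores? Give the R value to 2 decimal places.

z = (370 − 349)/10 = 2.1.
R = 188 + z·65 = 188 + (370 − 349)·65/10 = 324.50.

R = 324.50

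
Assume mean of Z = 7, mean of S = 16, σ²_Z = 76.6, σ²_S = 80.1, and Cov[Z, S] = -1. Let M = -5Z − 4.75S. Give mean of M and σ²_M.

mean of M = -111, σ²_M = 3674.75625

mean of M = (-5)·mean of Z + (-4.75)·mean of S = (-5)·7 + (-4.75)·16 = -111.
σ²_M = a²·σ²_Z + b²·σ²_S + 2ab·Cov[Z, S] with a = -5, b = -4.75.
= (-5)²·76.6 + (-4.75)²·80.1 + 2·(-5)·(-4.75)·(-1)
= 1915 + 1807.25625 + (-47.5) = 3674.75625.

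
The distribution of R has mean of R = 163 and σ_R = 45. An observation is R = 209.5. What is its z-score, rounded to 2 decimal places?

z = 1.03

z = (R − mean of R) / σ_R = (209.5 − 163) / 45 ≈ 1.03.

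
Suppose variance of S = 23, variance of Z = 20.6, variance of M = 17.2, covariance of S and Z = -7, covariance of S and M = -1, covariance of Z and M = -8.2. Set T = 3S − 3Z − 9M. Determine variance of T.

variance of T = a²·variance of S + b²·variance of Z + c²·variance of M + 2ab·covariance of S and Z + 2ac·covariance of S and M + 2bc·covariance of Z and M, with a = 3, b = -3, c = -9.
= 207 + 185.4 + 1393.2 + 126 + 54 + (-442.8)
= 1522.8.

variance of T = 1522.8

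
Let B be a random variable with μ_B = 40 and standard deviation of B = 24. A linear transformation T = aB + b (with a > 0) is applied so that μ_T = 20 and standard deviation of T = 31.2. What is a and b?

a = 1.3, b = -32

standard deviation of T = a·standard deviation of B (a > 0), so a = 31.2/24 = 1.3.
μ_T = a·μ_B + b, so b = 20 − 1.3·40 = -32.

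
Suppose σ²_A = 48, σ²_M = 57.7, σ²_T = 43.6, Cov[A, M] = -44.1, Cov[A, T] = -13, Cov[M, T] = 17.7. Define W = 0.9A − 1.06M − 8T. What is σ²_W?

σ²_W = 3465.64652

σ²_W = a²·σ²_A + b²·σ²_M + c²·σ²_T + 2ab·Cov[A, M] + 2ac·Cov[A, T] + 2bc·Cov[M, T], with a = 0.9, b = -1.06, c = -8.
= 38.88 + 64.83172 + 2790.4 + 84.1428 + 187.2 + 300.192
= 3465.64652.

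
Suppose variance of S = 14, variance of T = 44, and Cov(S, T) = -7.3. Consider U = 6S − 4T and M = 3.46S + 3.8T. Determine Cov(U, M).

Cov(U, M) = -443.568

By bilinearity, Cov(U, M) = ac·variance of S + bd·variance of T + (ad+bc)·Cov(S, T), with a=6, b=-4, c=3.46, d=3.8.
ac·variance of S = 6·3.46·14 = 290.64
bd·variance of T = (-4)·3.8·44 = -668.8
(ad+bc)·Cov(S, T) = (8.96)·(-7.3) = -65.408
Cov(U, M) = 290.64 + (-668.8) + (-65.408) = -443.568.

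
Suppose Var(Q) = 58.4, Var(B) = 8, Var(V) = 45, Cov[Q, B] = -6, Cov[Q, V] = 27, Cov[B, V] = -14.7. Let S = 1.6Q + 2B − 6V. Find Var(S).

Var(S) = a²·Var(Q) + b²·Var(B) + c²·Var(V) + 2ab·Cov[Q, B] + 2ac·Cov[Q, V] + 2bc·Cov[B, V], with a = 1.6, b = 2, c = -6.
= 149.504 + 32 + 1620 + (-38.4) + (-518.4) + 352.8
= 1597.504.

Var(S) = 1597.504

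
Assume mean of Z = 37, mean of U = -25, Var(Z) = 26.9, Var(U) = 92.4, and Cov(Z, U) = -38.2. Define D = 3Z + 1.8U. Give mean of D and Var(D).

mean of D = 3·mean of Z + 1.8·mean of U = 3·37 + 1.8·(-25) = 66.
Var(D) = a²·Var(Z) + b²·Var(U) + 2ab·Cov(Z, U) with a = 3, b = 1.8.
= 3²·26.9 + 1.8²·92.4 + 2·3·1.8·(-38.2)
= 242.1 + 299.376 + (-412.56) = 128.916.

mean of D = 66, Var(D) = 128.916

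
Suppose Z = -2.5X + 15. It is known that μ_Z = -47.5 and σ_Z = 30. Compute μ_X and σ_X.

μ_X = 25, σ_X = 12

From Z = -2.5X + 15: μ_Z = a·μ_X + b, so μ_X = (μ_Z − b)/a = (-47.5 − 15)/(-2.5) = 25.
σ_Z = |a|·σ_X, so σ_X = 30/|-2.5| = 12.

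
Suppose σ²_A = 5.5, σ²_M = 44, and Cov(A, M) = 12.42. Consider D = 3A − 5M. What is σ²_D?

σ²_D = 776.9

σ²_D = a²·σ²_A + b²·σ²_M + 2ab·Cov(A, M) with a = 3, b = -5.
= 3²·5.5 + (-5)²·44 + 2·3·(-5)·12.42
= 49.5 + 1100 + (-372.6) = 776.9.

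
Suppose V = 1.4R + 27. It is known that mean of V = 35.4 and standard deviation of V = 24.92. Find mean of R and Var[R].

From V = 1.4R + 27: mean of V = a·mean of R + b, so mean of R = (mean of V − b)/a = (35.4 − 27)/1.4 = 6.
Var[V] = 24.92² = 621.0064.
Var[V] = a²·Var[R], so Var[R] = 621.0064/1.4² = 316.84.

mean of R = 6, Var[R] = 316.84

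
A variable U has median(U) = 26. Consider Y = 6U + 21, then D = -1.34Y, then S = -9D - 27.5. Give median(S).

median(Y) = 6·26 + 21 = 177.
median(D) = (-1.34)·177 = -237.18.
median(S) = (-9)·(-237.18) + (-27.5) = 2107.12.

median(S) = 2107.12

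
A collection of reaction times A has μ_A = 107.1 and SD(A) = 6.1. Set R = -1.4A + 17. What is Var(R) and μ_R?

Var(R) = 72.9316, μ_R = -132.94

R = -1.4A + 17 is linear with a = -1.4, b = 17.
Var(A) = 6.1² = 37.21.
Var(R) = a²·Var(A) = (-1.4)²·37.21 = 72.9316 (the additive constant 17 does not affect variance).
μ_R = a·μ_A + b = (-1.4)·107.1 + 17 = -132.94.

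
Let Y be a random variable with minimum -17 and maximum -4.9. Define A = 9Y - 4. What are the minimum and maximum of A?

a = 9 > 0, so min(A) = a·min(Y)+b = 9·(-17) + (-4) = -157 and max(A) = 9·(-4.9) + (-4) = -48.1.

min(A) = -157, max(A) = -48.1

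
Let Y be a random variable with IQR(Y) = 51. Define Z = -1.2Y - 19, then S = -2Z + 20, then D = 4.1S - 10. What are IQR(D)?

IQR(Z) = |-1.2|·51 = 61.2.
IQR(S) = |-2|·61.2 = 122.4.
IQR(D) = |4.1|·122.4 = 501.84.

IQR(D) = 501.84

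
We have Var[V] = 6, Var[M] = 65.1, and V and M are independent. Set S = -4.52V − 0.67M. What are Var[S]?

Var[S] = 151.80579

Var[S] = a²·Var[V] + b²·Var[M] + 2ab·covariance of V and M with a = -4.52, b = -0.67.
Independence gives covariance of V and M = 0.
= (-4.52)²·6 + (-0.67)²·65.1 + 2·(-4.52)·(-0.67)·0
= 122.5824 + 29.22339 + 0 = 151.80579.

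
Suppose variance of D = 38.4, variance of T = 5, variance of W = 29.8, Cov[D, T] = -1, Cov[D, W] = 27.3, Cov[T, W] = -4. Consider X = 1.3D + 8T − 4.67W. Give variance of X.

variance of X = a²·variance of D + b²·variance of T + c²·variance of W + 2ab·Cov[D, T] + 2ac·Cov[D, W] + 2bc·Cov[T, W], with a = 1.3, b = 8, c = -4.67.
= 64.896 + 320 + 649.90522 + (-20.8) + (-331.4766) + 298.88
= 981.40462.

variance of X = 981.40462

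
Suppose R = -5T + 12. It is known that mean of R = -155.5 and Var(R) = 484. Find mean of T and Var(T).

From R = -5T + 12: mean of R = a·mean of T + b, so mean of T = (mean of R − b)/a = (-155.5 − 12)/(-5) = 33.5.
Var(R) = a²·Var(T), so Var(T) = 484/(-5)² = 19.36.

mean of T = 33.5, Var(T) = 19.36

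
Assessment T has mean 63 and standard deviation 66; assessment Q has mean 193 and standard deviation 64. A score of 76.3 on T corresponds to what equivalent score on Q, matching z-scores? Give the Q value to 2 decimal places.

z = (76.3 − 63)/66 ≈ 0.2015.
Q = 193 + z·64 = 193 + (76.3 − 63)·64/66 ≈ 205.90.

Q = 205.90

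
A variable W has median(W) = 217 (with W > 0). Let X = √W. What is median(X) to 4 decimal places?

√W is monotone on this domain, so median(X) = √(217) ≈ 14.7309.

median(X) = 14.7309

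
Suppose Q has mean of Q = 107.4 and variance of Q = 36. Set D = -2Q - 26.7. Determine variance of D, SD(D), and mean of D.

D = -2Q - 26.7 is linear with a = -2, b = -26.7.
variance of D = a²·variance of Q = (-2)²·36 = 144 (the additive constant -26.7 does not affect variance).
SD(Q) = √36 = 6.
SD(D) = |a|·SD(Q) = |-2|·6 = 12.
mean of D = a·mean of Q + b = (-2)·107.4 + (-26.7) = -241.5.

variance of D = 144, SD(D) = 12, mean of D = -241.5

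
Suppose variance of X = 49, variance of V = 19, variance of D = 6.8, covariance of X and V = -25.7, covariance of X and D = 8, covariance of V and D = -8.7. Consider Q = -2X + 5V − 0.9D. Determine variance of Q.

variance of Q = a²·variance of X + b²·variance of V + c²·variance of D + 2ab·covariance of X and V + 2ac·covariance of X and D + 2bc·covariance of V and D, with a = -2, b = 5, c = -0.9.
= 196 + 475 + 5.508 + 514 + 28.8 + 78.3
= 1297.608.

variance of Q = 1297.608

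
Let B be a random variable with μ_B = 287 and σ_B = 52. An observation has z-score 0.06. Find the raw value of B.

B = μ_B + z·σ_B = 287 + 0.06·52 = 290.12.

B = 290.12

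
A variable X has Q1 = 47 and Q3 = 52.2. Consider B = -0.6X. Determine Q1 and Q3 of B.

a = -0.6 < 0 reverses order: Q1(B) comes from Q3(X), Q3(B) from Q1(X).
Q1(B) = (-0.6)·52.2 = -31.32; Q3(B) = (-0.6)·47 = -28.2.

Q1(B) = -31.32, Q3(B) = -28.2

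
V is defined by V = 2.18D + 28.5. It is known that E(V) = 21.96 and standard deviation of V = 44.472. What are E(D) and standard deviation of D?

E(D) = -3, standard deviation of D = 20.4

From V = 2.18D + 28.5: E(V) = a·E(D) + b, so E(D) = (E(V) − b)/a = (21.96 − 28.5)/2.18 = -3.
standard deviation of V = |a|·standard deviation of D, so standard deviation of D = 44.472/|2.18| = 20.4.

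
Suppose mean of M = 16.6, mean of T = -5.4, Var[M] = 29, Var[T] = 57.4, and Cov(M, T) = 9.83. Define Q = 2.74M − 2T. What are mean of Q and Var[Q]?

mean of Q = 56.284, Var[Q] = 339.5836

mean of Q = 2.74·mean of M + (-2)·mean of T = 2.74·16.6 + (-2)·(-5.4) = 56.284.
Var[Q] = a²·Var[M] + b²·Var[T] + 2ab·Cov(M, T) with a = 2.74, b = -2.
= 2.74²·29 + (-2)²·57.4 + 2·2.74·(-2)·9.83
= 217.7204 + 229.6 + (-107.7368) = 339.5836.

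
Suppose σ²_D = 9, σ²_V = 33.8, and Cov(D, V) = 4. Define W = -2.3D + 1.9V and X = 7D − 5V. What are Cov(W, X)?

Cov(W, X) = -366.8

By bilinearity, Cov(W, X) = ac·σ²_D + bd·σ²_V + (ad+bc)·Cov(D, V), with a=-2.3, b=1.9, c=7, d=-5.
ac·σ²_D = (-2.3)·7·9 = -144.9
bd·σ²_V = 1.9·(-5)·33.8 = -321.1
(ad+bc)·Cov(D, V) = (24.8)·4 = 99.2
Cov(W, X) = -144.9 + (-321.1) + 99.2 = -366.8.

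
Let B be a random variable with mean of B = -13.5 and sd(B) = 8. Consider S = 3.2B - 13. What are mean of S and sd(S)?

mean of S = -56.2, sd(S) = 25.6

S = 3.2B - 13 is linear with a = 3.2, b = -13.
mean of S = a·mean of B + b = 3.2·(-13.5) + (-13) = -56.2.
sd(S) = |a|·sd(B) = |3.2|·8 = 25.6.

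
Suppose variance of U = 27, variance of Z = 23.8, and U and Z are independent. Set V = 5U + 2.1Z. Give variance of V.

variance of V = 779.958

variance of V = a²·variance of U + b²·variance of Z + 2ab·Cov[U, Z] with a = 5, b = 2.1.
Independence gives Cov[U, Z] = 0.
= 5²·27 + 2.1²·23.8 + 2·5·2.1·0
= 675 + 104.958 + 0 = 779.958.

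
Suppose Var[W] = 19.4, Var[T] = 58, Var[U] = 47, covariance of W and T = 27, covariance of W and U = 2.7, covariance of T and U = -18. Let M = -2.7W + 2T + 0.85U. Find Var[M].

Var[M] = 42.1905

Var[M] = a²·Var[W] + b²·Var[T] + c²·Var[U] + 2ab·covariance of W and T + 2ac·covariance of W and U + 2bc·covariance of T and U, with a = -2.7, b = 2, c = 0.85.
= 141.426 + 232 + 33.9575 + (-291.6) + (-12.393) + (-61.2)
= 42.1905.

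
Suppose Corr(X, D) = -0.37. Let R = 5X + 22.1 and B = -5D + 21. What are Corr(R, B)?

Linear rescalings preserve |correlation|; the slopes 5 and -5 have opposite signs, so the correlation flips sign: Corr(R, B) = −Corr(X, D) = 0.37.

Corr(R, B) = 0.37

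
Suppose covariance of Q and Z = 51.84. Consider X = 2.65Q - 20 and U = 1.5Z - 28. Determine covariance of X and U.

covariance of X and U = a·c·covariance of Q and Z = 2.65·1.5·51.84 = 206.064. Additive constants drop out.

covariance of X and U = 206.064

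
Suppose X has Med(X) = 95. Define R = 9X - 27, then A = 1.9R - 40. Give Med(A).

Med(R) = 9·95 + (-27) = 828.
Med(A) = 1.9·828 + (-40) = 1533.2.

Med(A) = 1533.2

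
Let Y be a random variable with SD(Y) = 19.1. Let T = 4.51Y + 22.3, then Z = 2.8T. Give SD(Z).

SD(T) = |4.51|·19.1 = 86.141.
SD(Z) = |2.8|·86.141 = 241.1948.

SD(Z) = 241.1948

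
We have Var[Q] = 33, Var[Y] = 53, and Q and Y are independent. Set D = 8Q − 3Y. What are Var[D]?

Var[D] = a²·Var[Q] + b²·Var[Y] + 2ab·Cov[Q, Y] with a = 8, b = -3.
Independence gives Cov[Q, Y] = 0.
= 8²·33 + (-3)²·53 + 2·8·(-3)·0
= 2112 + 477 + 0 = 2589.

Var[D] = 2589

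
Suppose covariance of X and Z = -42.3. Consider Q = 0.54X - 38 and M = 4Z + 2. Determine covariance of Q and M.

covariance of Q and M = -91.368

covariance of Q and M = a·c·covariance of X and Z = 0.54·4·(-42.3) = -91.368. Additive constants drop out.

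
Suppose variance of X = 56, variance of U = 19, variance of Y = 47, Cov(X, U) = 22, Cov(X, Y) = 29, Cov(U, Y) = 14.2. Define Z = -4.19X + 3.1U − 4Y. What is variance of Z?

variance of Z = 1966.1356

variance of Z = a²·variance of X + b²·variance of U + c²·variance of Y + 2ab·Cov(X, U) + 2ac·Cov(X, Y) + 2bc·Cov(U, Y), with a = -4.19, b = 3.1, c = -4.
= 983.1416 + 182.59 + 752 + (-571.516) + 972.08 + (-352.16)
= 1966.1356.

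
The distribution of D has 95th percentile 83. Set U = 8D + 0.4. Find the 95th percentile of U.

Since a = 8 > 0 the transformation is increasing, so the 95th percentile of U = a·(P_{95} of D) + b = 8·83 + 0.4 = 664.4.

95th percentile of U = 664.4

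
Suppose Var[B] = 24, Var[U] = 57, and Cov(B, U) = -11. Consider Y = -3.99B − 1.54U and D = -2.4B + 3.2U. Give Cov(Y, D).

Cov(Y, D) = 48.72

By bilinearity, Cov(Y, D) = ac·Var[B] + bd·Var[U] + (ad+bc)·Cov(B, U), with a=-3.99, b=-1.54, c=-2.4, d=3.2.
ac·Var[B] = (-3.99)·(-2.4)·24 = 229.824
bd·Var[U] = (-1.54)·3.2·57 = -280.896
(ad+bc)·Cov(B, U) = (-9.072)·(-11) = 99.792
Cov(Y, D) = 229.824 + (-280.896) + 99.792 = 48.72.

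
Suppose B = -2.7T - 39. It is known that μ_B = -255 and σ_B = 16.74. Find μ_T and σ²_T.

From B = -2.7T - 39: μ_B = a·μ_T + b, so μ_T = (μ_B − b)/a = (-255 − (-39))/(-2.7) = 80.
σ²_B = 16.74² = 280.2276.
σ²_B = a²·σ²_T, so σ²_T = 280.2276/(-2.7)² = 38.44.

μ_T = 80, σ²_T = 38.44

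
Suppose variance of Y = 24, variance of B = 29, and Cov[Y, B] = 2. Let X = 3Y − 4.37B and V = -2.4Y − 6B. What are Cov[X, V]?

By bilinearity, Cov[X, V] = ac·variance of Y + bd·variance of B + (ad+bc)·Cov[Y, B], with a=3, b=-4.37, c=-2.4, d=-6.
ac·variance of Y = 3·(-2.4)·24 = -172.8
bd·variance of B = (-4.37)·(-6)·29 = 760.38
(ad+bc)·Cov[Y, B] = (-7.512)·2 = -15.024
Cov[X, V] = -172.8 + 760.38 + (-15.024) = 572.556.

Cov[X, V] = 572.556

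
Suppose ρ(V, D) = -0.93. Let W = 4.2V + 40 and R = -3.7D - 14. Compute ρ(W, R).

ρ(W, R) = 0.93

Linear rescalings preserve |correlation|; the slopes 4.2 and -3.7 have opposite signs, so the correlation flips sign: ρ(W, R) = −ρ(V, D) = 0.93.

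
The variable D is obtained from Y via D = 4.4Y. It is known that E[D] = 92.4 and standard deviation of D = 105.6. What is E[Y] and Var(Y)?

From D = 4.4Y: E[D] = a·E[Y] + b, so E[Y] = (E[D] − b)/a = (92.4 − 0)/4.4 = 21.
Var(D) = 105.6² = 11151.36.
Var(D) = a²·Var(Y), so Var(Y) = 11151.36/4.4² = 576.

E[Y] = 21, Var(Y) = 576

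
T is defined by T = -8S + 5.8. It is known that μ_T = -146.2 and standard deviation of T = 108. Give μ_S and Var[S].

μ_S = 19, Var[S] = 182.25

From T = -8S + 5.8: μ_T = a·μ_S + b, so μ_S = (μ_T − b)/a = (-146.2 − 5.8)/(-8) = 19.
Var[T] = 108² = 11664.
Var[T] = a²·Var[S], so Var[S] = 11664/(-8)² = 182.25.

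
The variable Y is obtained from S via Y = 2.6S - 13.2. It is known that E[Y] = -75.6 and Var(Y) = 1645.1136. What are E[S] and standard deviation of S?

E[S] = -24, standard deviation of S = 15.6

From Y = 2.6S - 13.2: E[Y] = a·E[S] + b, so E[S] = (E[Y] − b)/a = (-75.6 − (-13.2))/2.6 = -24.
standard deviation of Y = √1645.1136 = 40.56.
standard deviation of Y = |a|·standard deviation of S, so standard deviation of S = 40.56/|2.6| = 15.6.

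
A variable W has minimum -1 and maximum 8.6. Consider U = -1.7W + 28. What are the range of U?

Range(U) = 16.32

Range of W = 8.6 − (-1) = 9.6.
Range(U) = |a|·Range(W) = |-1.7|·9.6 = 16.32.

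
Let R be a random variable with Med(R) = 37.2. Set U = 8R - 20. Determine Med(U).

Med(U) = 277.6

A linear map preserves order up to sign, so Med(U) = a·Med(R) + b = 8·37.2 + (-20) = 277.6.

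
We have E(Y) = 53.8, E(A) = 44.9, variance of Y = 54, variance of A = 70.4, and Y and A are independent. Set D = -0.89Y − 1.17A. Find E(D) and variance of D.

E(D) = (-0.89)·E(Y) + (-1.17)·E(A) = (-0.89)·53.8 + (-1.17)·44.9 = -100.415.
variance of D = a²·variance of Y + b²·variance of A + 2ab·covariance of Y and A with a = -0.89, b = -1.17.
Independence gives covariance of Y and A = 0.
= (-0.89)²·54 + (-1.17)²·70.4 + 2·(-0.89)·(-1.17)·0
= 42.7734 + 96.37056 + 0 = 139.14396.

E(D) = -100.415, variance of D = 139.14396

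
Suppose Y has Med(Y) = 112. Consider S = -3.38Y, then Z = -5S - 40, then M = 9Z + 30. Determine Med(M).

Med(M) = 16705.2

Med(S) = (-3.38)·112 = -378.56.
Med(Z) = (-5)·(-378.56) + (-40) = 1852.8.
Med(M) = 9·1852.8 + 30 = 16705.2.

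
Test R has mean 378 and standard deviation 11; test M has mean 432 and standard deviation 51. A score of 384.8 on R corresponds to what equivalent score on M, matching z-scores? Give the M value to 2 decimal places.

z = (384.8 − 378)/11 ≈ 0.6182.
M = 432 + z·51 = 432 + (384.8 − 378)·51/11 ≈ 463.53.

M = 463.53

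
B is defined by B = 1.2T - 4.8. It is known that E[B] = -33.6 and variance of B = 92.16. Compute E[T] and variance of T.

E[T] = -24, variance of T = 64

From B = 1.2T - 4.8: E[B] = a·E[T] + b, so E[T] = (E[B] − b)/a = (-33.6 − (-4.8))/1.2 = -24.
variance of B = a²·variance of T, so variance of T = 92.16/1.2² = 64.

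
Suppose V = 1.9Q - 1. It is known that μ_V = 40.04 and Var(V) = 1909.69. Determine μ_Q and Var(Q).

From V = 1.9Q - 1: μ_V = a·μ_Q + b, so μ_Q = (μ_V − b)/a = (40.04 − (-1))/1.9 = 21.6.
Var(V) = a²·Var(Q), so Var(Q) = 1909.69/1.9² = 529.

μ_Q = 21.6, Var(Q) = 529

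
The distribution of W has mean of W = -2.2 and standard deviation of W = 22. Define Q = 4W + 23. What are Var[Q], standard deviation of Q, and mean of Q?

Var[Q] = 7744, standard deviation of Q = 88, mean of Q = 14.2

Q = 4W + 23 is linear with a = 4, b = 23.
Var[W] = 22² = 484.
Var[Q] = a²·Var[W] = 4²·484 = 7744 (the additive constant 23 does not affect variance).
standard deviation of Q = |a|·standard deviation of W = |4|·22 = 88.
mean of Q = a·mean of W + b = 4·(-2.2) + 23 = 14.2.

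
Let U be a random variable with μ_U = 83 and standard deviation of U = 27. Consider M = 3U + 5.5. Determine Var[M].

Var[M] = 6561

M = 3U + 5.5 is linear with a = 3, b = 5.5.
Var[U] = 27² = 729.
Var[M] = a²·Var[U] = 3²·729 = 6561 (the additive constant 5.5 does not affect variance).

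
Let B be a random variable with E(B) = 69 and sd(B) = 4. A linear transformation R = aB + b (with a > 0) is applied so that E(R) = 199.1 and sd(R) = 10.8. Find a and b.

a = 2.7, b = 12.8

sd(R) = a·sd(B) (a > 0), so a = 10.8/4 = 2.7.
E(R) = a·E(B) + b, so b = 199.1 − 2.7·69 = 12.8.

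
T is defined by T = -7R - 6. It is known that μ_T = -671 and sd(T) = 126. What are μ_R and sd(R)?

μ_R = 95, sd(R) = 18

From T = -7R - 6: μ_T = a·μ_R + b, so μ_R = (μ_T − b)/a = (-671 − (-6))/(-7) = 95.
sd(T) = |a|·sd(R), so sd(R) = 126/|-7| = 18.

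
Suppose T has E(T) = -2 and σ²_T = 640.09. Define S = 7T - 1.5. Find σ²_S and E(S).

σ²_S = 31364.41, E(S) = -15.5

S = 7T - 1.5 is linear with a = 7, b = -1.5.
σ²_S = a²·σ²_T = 7²·640.09 = 31364.41 (the additive constant -1.5 does not affect variance).
E(S) = a·E(T) + b = 7·(-2) + (-1.5) = -15.5.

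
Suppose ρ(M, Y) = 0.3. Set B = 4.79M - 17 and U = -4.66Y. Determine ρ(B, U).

Linear rescalings preserve |correlation|; the slopes 4.79 and -4.66 have opposite signs, so the correlation flips sign: ρ(B, U) = −ρ(M, Y) = -0.3.

ρ(B, U) = -0.3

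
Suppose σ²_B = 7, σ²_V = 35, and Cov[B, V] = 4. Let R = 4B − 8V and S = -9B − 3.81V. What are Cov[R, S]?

By bilinearity, Cov[R, S] = ac·σ²_B + bd·σ²_V + (ad+bc)·Cov[B, V], with a=4, b=-8, c=-9, d=-3.81.
ac·σ²_B = 4·(-9)·7 = -252
bd·σ²_V = (-8)·(-3.81)·35 = 1066.8
(ad+bc)·Cov[B, V] = (56.76)·4 = 227.04
Cov[R, S] = -252 + 1066.8 + 227.04 = 1041.84.

Cov[R, S] = 1041.84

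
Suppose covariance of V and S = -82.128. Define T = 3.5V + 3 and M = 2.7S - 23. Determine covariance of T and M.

covariance of T and M = -776.1096

covariance of T and M = a·c·covariance of V and S = 3.5·2.7·(-82.128) = -776.1096. Additive constants drop out.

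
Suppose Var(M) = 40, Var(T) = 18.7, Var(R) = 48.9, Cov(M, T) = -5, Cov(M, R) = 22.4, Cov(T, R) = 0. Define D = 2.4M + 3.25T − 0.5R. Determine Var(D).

Var(D) = a²·Var(M) + b²·Var(T) + c²·Var(R) + 2ab·Cov(M, T) + 2ac·Cov(M, R) + 2bc·Cov(T, R), with a = 2.4, b = 3.25, c = -0.5.
= 230.4 + 197.51875 + 12.225 + (-78) + (-53.76) + 0
= 308.38375.

Var(D) = 308.38375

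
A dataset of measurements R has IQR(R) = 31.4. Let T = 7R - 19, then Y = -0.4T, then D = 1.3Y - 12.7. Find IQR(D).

IQR(T) = |7|·31.4 = 219.8.
IQR(Y) = |-0.4|·219.8 = 87.92.
IQR(D) = |1.3|·87.92 = 114.296.

IQR(D) = 114.296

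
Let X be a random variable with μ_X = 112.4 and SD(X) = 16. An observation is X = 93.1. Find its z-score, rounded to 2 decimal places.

z = -1.21

z = (X − μ_X) / SD(X) = (93.1 − 112.4) / 16 ≈ -1.21.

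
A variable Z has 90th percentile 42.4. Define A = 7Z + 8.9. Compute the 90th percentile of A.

90th percentile of A = 305.7

Since a = 7 > 0 the transformation is increasing, so the 90th percentile of A = a·(P_{90} of Z) + b = 7·42.4 + 8.9 = 305.7.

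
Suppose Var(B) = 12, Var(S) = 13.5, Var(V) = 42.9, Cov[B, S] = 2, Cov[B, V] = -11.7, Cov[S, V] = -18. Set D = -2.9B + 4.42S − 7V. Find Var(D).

Var(D) = 3054.3094

Var(D) = a²·Var(B) + b²·Var(S) + c²·Var(V) + 2ab·Cov[B, S] + 2ac·Cov[B, V] + 2bc·Cov[S, V], with a = -2.9, b = 4.42, c = -7.
= 100.92 + 263.7414 + 2102.1 + (-51.272) + (-475.02) + 1113.84
= 3054.3094.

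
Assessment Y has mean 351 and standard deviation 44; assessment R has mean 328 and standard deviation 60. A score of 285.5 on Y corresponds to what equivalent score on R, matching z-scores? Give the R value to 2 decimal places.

R = 238.68

z = (285.5 − 351)/44 ≈ -1.4886.
R = 328 + z·60 = 328 + (285.5 − 351)·60/44 ≈ 238.68.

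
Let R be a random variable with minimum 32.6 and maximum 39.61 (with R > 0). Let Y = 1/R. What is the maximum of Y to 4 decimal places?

1/R is decreasing on this domain, so max(Y) comes from min(R) = 32.6: max(Y) = 1/(32.6) ≈ 0.0307.

max(Y) = 0.0307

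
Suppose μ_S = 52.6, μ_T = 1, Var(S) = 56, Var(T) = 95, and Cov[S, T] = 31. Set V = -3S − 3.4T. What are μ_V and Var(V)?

μ_V = -161.2, Var(V) = 2234.6

μ_V = (-3)·μ_S + (-3.4)·μ_T = (-3)·52.6 + (-3.4)·1 = -161.2.
Var(V) = a²·Var(S) + b²·Var(T) + 2ab·Cov[S, T] with a = -3, b = -3.4.
= (-3)²·56 + (-3.4)²·95 + 2·(-3)·(-3.4)·31
= 504 + 1098.2 + 632.4 = 2234.6.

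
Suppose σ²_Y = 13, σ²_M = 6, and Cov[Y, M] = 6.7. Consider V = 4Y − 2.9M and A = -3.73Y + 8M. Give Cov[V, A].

Cov[V, A] = -46.2861

By bilinearity, Cov[V, A] = ac·σ²_Y + bd·σ²_M + (ad+bc)·Cov[Y, M], with a=4, b=-2.9, c=-3.73, d=8.
ac·σ²_Y = 4·(-3.73)·13 = -193.96
bd·σ²_M = (-2.9)·8·6 = -139.2
(ad+bc)·Cov[Y, M] = (42.817)·6.7 = 286.8739
Cov[V, A] = -193.96 + (-139.2) + 286.8739 = -46.2861.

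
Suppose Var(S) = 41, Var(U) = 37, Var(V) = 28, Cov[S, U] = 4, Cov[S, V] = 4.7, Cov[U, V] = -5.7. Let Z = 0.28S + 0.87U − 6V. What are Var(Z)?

Var(Z) = 1084.8845

Var(Z) = a²·Var(S) + b²·Var(U) + c²·Var(V) + 2ab·Cov[S, U] + 2ac·Cov[S, V] + 2bc·Cov[U, V], with a = 0.28, b = 0.87, c = -6.
= 3.2144 + 28.0053 + 1008 + 1.9488 + (-15.792) + 59.508
= 1084.8845.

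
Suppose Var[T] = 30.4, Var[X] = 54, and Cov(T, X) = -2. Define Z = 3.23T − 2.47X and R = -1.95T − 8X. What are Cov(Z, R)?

Cov(Z, R) = 917.6126

By bilinearity, Cov(Z, R) = ac·Var[T] + bd·Var[X] + (ad+bc)·Cov(T, X), with a=3.23, b=-2.47, c=-1.95, d=-8.
ac·Var[T] = 3.23·(-1.95)·30.4 = -191.4744
bd·Var[X] = (-2.47)·(-8)·54 = 1067.04
(ad+bc)·Cov(T, X) = (-21.0235)·(-2) = 42.047
Cov(Z, R) = -191.4744 + 1067.04 + 42.047 = 917.6126.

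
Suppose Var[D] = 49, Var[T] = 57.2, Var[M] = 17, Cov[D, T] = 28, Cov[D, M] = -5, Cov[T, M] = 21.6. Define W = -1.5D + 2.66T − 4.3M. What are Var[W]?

Var[W] = a²·Var[D] + b²·Var[T] + c²·Var[M] + 2ab·Cov[D, T] + 2ac·Cov[D, M] + 2bc·Cov[T, M], with a = -1.5, b = 2.66, c = -4.3.
= 110.25 + 404.72432 + 314.33 + (-223.44) + (-64.5) + (-494.1216)
= 47.24272.

Var[W] = 47.24272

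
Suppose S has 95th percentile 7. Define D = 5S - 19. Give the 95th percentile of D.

Since a = 5 > 0 the transformation is increasing, so the 95th percentile of D = a·(P_{95} of S) + b = 5·7 + (-19) = 16.

95th percentile of D = 16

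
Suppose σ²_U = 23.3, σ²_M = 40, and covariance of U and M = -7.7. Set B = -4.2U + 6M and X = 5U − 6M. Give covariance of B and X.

covariance of B and X = -2354.34

By bilinearity, covariance of B and X = ac·σ²_U + bd·σ²_M + (ad+bc)·covariance of U and M, with a=-4.2, b=6, c=5, d=-6.
ac·σ²_U = (-4.2)·5·23.3 = -489.3
bd·σ²_M = 6·(-6)·40 = -1440
(ad+bc)·covariance of U and M = (55.2)·(-7.7) = -425.04
covariance of B and X = -489.3 + (-1440) + (-425.04) = -2354.34.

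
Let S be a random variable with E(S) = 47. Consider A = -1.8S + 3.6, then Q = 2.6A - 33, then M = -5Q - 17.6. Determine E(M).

E(M) = 1200.4

E(A) = (-1.8)·47 + 3.6 = -81.
E(Q) = 2.6·(-81) + (-33) = -243.6.
E(M) = (-5)·(-243.6) + (-17.6) = 1200.4.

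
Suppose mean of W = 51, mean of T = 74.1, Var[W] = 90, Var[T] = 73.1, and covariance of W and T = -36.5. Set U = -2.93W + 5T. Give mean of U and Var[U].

mean of U = (-2.93)·mean of W + 5·mean of T = (-2.93)·51 + 5·74.1 = 221.07.
Var[U] = a²·Var[W] + b²·Var[T] + 2ab·covariance of W and T with a = -2.93, b = 5.
= (-2.93)²·90 + 5²·73.1 + 2·(-2.93)·5·(-36.5)
= 772.641 + 1827.5 + 1069.45 = 3669.591.

mean of U = 221.07, Var[U] = 3669.591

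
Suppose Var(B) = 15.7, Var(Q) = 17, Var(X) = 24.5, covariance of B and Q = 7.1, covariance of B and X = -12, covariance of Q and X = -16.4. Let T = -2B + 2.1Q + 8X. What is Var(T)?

Var(T) = a²·Var(B) + b²·Var(Q) + c²·Var(X) + 2ab·covariance of B and Q + 2ac·covariance of B and X + 2bc·covariance of Q and X, with a = -2, b = 2.1, c = 8.
= 62.8 + 74.97 + 1568 + (-59.64) + 384 + (-551.04)
= 1479.09.

Var(T) = 1479.09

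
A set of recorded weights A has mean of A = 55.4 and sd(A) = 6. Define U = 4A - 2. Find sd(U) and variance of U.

sd(U) = 24, variance of U = 576

U = 4A - 2 is linear with a = 4, b = -2.
sd(U) = |a|·sd(A) = |4|·6 = 24.
variance of A = 6² = 36.
variance of U = a²·variance of A = 4²·36 = 576 (the additive constant -2 does not affect variance).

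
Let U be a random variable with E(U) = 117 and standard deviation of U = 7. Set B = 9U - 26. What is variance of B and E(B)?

variance of B = 3969, E(B) = 1027

B = 9U - 26 is linear with a = 9, b = -26.
variance of U = 7² = 49.
variance of B = a²·variance of U = 9²·49 = 3969 (the additive constant -26 does not affect variance).
E(B) = a·E(U) + b = 9·117 + (-26) = 1027.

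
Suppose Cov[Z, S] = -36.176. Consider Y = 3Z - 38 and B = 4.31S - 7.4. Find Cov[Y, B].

Cov[Y, B] = a·c·Cov[Z, S] = 3·4.31·(-36.176) = -467.75568. Additive constants drop out.

Cov[Y, B] = -467.75568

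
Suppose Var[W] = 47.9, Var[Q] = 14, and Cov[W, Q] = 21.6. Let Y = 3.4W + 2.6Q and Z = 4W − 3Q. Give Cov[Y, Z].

By bilinearity, Cov[Y, Z] = ac·Var[W] + bd·Var[Q] + (ad+bc)·Cov[W, Q], with a=3.4, b=2.6, c=4, d=-3.
ac·Var[W] = 3.4·4·47.9 = 651.44
bd·Var[Q] = 2.6·(-3)·14 = -109.2
(ad+bc)·Cov[W, Q] = (0.2)·21.6 = 4.32
Cov[Y, Z] = 651.44 + (-109.2) + 4.32 = 546.56.

Cov[Y, Z] = 546.56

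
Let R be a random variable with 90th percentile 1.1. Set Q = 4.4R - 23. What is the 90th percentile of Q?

Since a = 4.4 > 0 the transformation is increasing, so the 90th percentile of Q = a·(P_{90} of R) + b = 4.4·1.1 + (-23) = -18.16.

90th percentile of Q = -18.16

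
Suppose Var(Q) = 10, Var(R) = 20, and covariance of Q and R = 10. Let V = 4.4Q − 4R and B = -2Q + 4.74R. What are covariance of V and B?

covariance of V and B = -178.64

By bilinearity, covariance of V and B = ac·Var(Q) + bd·Var(R) + (ad+bc)·covariance of Q and R, with a=4.4, b=-4, c=-2, d=4.74.
ac·Var(Q) = 4.4·(-2)·10 = -88
bd·Var(R) = (-4)·4.74·20 = -379.2
(ad+bc)·covariance of Q and R = (28.856)·10 = 288.56
covariance of V and B = -88 + (-379.2) + 288.56 = -178.64.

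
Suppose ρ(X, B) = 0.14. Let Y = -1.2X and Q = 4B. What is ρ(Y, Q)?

Linear rescalings preserve |correlation|; the slopes -1.2 and 4 have opposite signs, so the correlation flips sign: ρ(Y, Q) = −ρ(X, B) = -0.14.

ρ(Y, Q) = -0.14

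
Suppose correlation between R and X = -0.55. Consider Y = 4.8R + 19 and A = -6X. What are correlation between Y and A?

correlation between Y and A = 0.55

Linear rescalings preserve |correlation|; the slopes 4.8 and -6 have opposite signs, so the correlation flips sign: correlation between Y and A = −correlation between R and X = 0.55.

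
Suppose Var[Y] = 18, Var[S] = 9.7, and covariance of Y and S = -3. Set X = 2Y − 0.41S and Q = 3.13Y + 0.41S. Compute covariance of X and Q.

By bilinearity, covariance of X and Q = ac·Var[Y] + bd·Var[S] + (ad+bc)·covariance of Y and S, with a=2, b=-0.41, c=3.13, d=0.41.
ac·Var[Y] = 2·3.13·18 = 112.68
bd·Var[S] = (-0.41)·0.41·9.7 = -1.63057
(ad+bc)·covariance of Y and S = (-0.4633)·(-3) = 1.3899
covariance of X and Q = 112.68 + (-1.63057) + 1.3899 = 112.43933.

covariance of X and Q = 112.43933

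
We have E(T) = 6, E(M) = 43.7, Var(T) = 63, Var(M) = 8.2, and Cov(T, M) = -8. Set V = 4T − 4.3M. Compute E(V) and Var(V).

E(V) = 4·E(T) + (-4.3)·E(M) = 4·6 + (-4.3)·43.7 = -163.91.
Var(V) = a²·Var(T) + b²·Var(M) + 2ab·Cov(T, M) with a = 4, b = -4.3.
= 4²·63 + (-4.3)²·8.2 + 2·4·(-4.3)·(-8)
= 1008 + 151.618 + 275.2 = 1434.818.

E(V) = -163.91, Var(V) = 1434.818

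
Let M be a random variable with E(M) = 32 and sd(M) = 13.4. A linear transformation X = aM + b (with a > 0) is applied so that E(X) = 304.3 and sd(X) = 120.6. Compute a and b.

a = 9, b = 16.3

sd(X) = a·sd(M) (a > 0), so a = 120.6/13.4 = 9.
E(X) = a·E(M) + b, so b = 304.3 − 9·32 = 16.3.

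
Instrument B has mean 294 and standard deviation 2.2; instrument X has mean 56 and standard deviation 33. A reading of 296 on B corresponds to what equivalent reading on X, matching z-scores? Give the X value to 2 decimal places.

X = 86.00

z = (296 − 294)/2.2 ≈ 0.9091.
X = 56 + z·33 = 56 + (296 − 294)·33/2.2 = 86.00.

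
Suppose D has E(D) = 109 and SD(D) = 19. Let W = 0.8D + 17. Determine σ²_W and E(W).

W = 0.8D + 17 is linear with a = 0.8, b = 17.
σ²_D = 19² = 361.
σ²_W = a²·σ²_D = 0.8²·361 = 231.04 (the additive constant 17 does not affect variance).
E(W) = a·E(D) + b = 0.8·109 + 17 = 104.2.

σ²_W = 231.04, E(W) = 104.2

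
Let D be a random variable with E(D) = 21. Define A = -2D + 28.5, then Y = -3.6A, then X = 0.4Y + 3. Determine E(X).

E(A) = (-2)·21 + 28.5 = -13.5.
E(Y) = (-3.6)·(-13.5) = 48.6.
E(X) = 0.4·48.6 + 3 = 22.44.

E(X) = 22.44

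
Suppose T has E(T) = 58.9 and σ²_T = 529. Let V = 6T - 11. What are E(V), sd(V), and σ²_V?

E(V) = 342.4, sd(V) = 138, σ²_V = 19044

V = 6T - 11 is linear with a = 6, b = -11.
E(V) = a·E(T) + b = 6·58.9 + (-11) = 342.4.
sd(T) = √529 = 23.
sd(V) = |a|·sd(T) = |6|·23 = 138.
σ²_V = a²·σ²_T = 6²·529 = 19044 (the additive constant -11 does not affect variance).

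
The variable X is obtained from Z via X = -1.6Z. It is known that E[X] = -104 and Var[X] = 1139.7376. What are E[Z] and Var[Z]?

From X = -1.6Z: E[X] = a·E[Z] + b, so E[Z] = (E[X] − b)/a = (-104 − 0)/(-1.6) = 65.
Var[X] = a²·Var[Z], so Var[Z] = 1139.7376/(-1.6)² = 445.21.

E[Z] = 65, Var[Z] = 445.21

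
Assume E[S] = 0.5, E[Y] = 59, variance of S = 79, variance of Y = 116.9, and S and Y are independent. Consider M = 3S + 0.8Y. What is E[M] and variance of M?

E[M] = 48.7, variance of M = 785.816

E[M] = 3·E[S] + 0.8·E[Y] = 3·0.5 + 0.8·59 = 48.7.
variance of M = a²·variance of S + b²·variance of Y + 2ab·Cov[S, Y] with a = 3, b = 0.8.
Independence gives Cov[S, Y] = 0.
= 3²·79 + 0.8²·116.9 + 2·3·0.8·0
= 711 + 74.816 + 0 = 785.816.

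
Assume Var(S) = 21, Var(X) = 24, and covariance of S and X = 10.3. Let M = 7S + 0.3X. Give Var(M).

Var(M) = 1074.42

Var(M) = a²·Var(S) + b²·Var(X) + 2ab·covariance of S and X with a = 7, b = 0.3.
= 7²·21 + 0.3²·24 + 2·7·0.3·10.3
= 1029 + 2.16 + 43.26 = 1074.42.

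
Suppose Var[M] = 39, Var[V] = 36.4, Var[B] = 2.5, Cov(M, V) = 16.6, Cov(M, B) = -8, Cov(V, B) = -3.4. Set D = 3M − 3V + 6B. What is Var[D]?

Var[D] = 304.2

Var[D] = a²·Var[M] + b²·Var[V] + c²·Var[B] + 2ab·Cov(M, V) + 2ac·Cov(M, B) + 2bc·Cov(V, B), with a = 3, b = -3, c = 6.
= 351 + 327.6 + 90 + (-298.8) + (-288) + 122.4
= 304.2.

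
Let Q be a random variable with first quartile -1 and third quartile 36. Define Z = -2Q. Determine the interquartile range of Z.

IQR of Q = Q3 − Q1 = 36 − (-1) = 37.
Under Z = aQ + b, IQR(Z) = |a|·IQR(Q) = |-2|·37 = 74 (shifts cancel; spread scales by |a|).

IQR(Z) = 74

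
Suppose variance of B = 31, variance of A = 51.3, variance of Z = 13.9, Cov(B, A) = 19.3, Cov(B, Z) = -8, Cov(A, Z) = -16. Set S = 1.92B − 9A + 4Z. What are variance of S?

variance of S = a²·variance of B + b²·variance of A + c²·variance of Z + 2ab·Cov(B, A) + 2ac·Cov(B, Z) + 2bc·Cov(A, Z), with a = 1.92, b = -9, c = 4.
= 114.2784 + 4155.3 + 222.4 + (-667.008) + (-122.88) + 1152
= 4854.0904.

variance of S = 4854.0904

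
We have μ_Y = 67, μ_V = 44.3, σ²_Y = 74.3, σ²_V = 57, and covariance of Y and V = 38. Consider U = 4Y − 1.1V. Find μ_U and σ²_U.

μ_U = 219.27, σ²_U = 923.37

μ_U = 4·μ_Y + (-1.1)·μ_V = 4·67 + (-1.1)·44.3 = 219.27.
σ²_U = a²·σ²_Y + b²·σ²_V + 2ab·covariance of Y and V with a = 4, b = -1.1.
= 4²·74.3 + (-1.1)²·57 + 2·4·(-1.1)·38
= 1188.8 + 68.97 + (-334.4) = 923.37.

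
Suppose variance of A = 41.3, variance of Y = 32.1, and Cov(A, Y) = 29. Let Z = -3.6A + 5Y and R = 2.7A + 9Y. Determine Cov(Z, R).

By bilinearity, Cov(Z, R) = ac·variance of A + bd·variance of Y + (ad+bc)·Cov(A, Y), with a=-3.6, b=5, c=2.7, d=9.
ac·variance of A = (-3.6)·2.7·41.3 = -401.436
bd·variance of Y = 5·9·32.1 = 1444.5
(ad+bc)·Cov(A, Y) = (-18.9)·29 = -548.1
Cov(Z, R) = -401.436 + 1444.5 + (-548.1) = 494.964.

Cov(Z, R) = 494.964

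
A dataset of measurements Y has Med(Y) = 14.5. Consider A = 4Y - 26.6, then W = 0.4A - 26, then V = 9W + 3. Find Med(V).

Med(A) = 4·14.5 + (-26.6) = 31.4.
Med(W) = 0.4·31.4 + (-26) = -13.44.
Med(V) = 9·(-13.44) + 3 = -117.96.

Med(V) = -117.96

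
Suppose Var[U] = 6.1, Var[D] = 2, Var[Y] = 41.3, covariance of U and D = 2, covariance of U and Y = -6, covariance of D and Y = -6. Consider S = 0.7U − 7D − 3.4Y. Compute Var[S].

Var[S] = a²·Var[U] + b²·Var[D] + c²·Var[Y] + 2ab·covariance of U and D + 2ac·covariance of U and Y + 2bc·covariance of D and Y, with a = 0.7, b = -7, c = -3.4.
= 2.989 + 98 + 477.428 + (-19.6) + 28.56 + (-285.6)
= 301.777.

Var[S] = 301.777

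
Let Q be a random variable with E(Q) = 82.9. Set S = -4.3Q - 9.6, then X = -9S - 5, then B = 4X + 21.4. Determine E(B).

E(B) = 13179.92

E(S) = (-4.3)·82.9 + (-9.6) = -366.07.
E(X) = (-9)·(-366.07) + (-5) = 3289.63.
E(B) = 4·3289.63 + 21.4 = 13179.92.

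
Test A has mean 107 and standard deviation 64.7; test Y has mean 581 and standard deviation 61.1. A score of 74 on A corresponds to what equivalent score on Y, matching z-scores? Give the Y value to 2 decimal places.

Y = 549.84

z = (74 − 107)/64.7 ≈ -0.51.
Y = 581 + z·61.1 = 581 + (74 − 107)·61.1/64.7 ≈ 549.84.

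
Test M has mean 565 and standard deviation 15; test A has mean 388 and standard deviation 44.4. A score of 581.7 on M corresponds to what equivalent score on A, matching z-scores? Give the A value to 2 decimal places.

z = (581.7 − 565)/15 ≈ 1.1133.
A = 388 + z·44.4 = 388 + (581.7 − 565)·44.4/15 ≈ 437.43.

A = 437.43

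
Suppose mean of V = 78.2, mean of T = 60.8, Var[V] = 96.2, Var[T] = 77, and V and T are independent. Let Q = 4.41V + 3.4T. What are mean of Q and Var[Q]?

mean of Q = 551.582, Var[Q] = 2761.02722

mean of Q = 4.41·mean of V + 3.4·mean of T = 4.41·78.2 + 3.4·60.8 = 551.582.
Var[Q] = a²·Var[V] + b²·Var[T] + 2ab·covariance of V and T with a = 4.41, b = 3.4.
Independence gives covariance of V and T = 0.
= 4.41²·96.2 + 3.4²·77 + 2·4.41·3.4·0
= 1870.90722 + 890.12 + 0 = 2761.02722.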